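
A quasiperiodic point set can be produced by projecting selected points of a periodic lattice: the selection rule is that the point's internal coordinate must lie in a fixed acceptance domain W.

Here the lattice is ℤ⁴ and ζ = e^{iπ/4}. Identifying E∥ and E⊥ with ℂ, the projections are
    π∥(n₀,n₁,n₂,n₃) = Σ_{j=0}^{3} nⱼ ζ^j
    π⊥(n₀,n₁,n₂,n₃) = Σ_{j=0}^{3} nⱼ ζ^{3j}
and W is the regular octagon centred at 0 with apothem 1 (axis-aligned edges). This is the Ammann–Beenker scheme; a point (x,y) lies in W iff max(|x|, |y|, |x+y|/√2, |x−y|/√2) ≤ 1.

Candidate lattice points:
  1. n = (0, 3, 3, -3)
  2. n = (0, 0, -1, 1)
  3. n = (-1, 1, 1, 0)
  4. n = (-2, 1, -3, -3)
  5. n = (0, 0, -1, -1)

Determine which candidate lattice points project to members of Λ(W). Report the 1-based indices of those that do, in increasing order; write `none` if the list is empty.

With ζ = e^{iπ/4} the internal vectors are ζ^0,ζ^3,ζ^6,ζ^9.
candidate 1: n = (0, 3, 3, -3) → π⊥ ≈ (-4.242641, -3.000000); max(|x|,|y|,|x±y|/√2) = 5.121320 > 1 ⇒ ∉ W
candidate 2: n = (0, 0, -1, 1) → π⊥ ≈ (+0.707107, +1.707107); max(|x|,|y|,|x±y|/√2) = 1.707107 > 1 ⇒ ∉ W
candidate 3: n = (-1, 1, 1, 0) → π⊥ ≈ (-1.707107, -0.292893); max(|x|,|y|,|x±y|/√2) = 1.707107 > 1 ⇒ ∉ W
candidate 4: n = (-2, 1, -3, -3) → π⊥ ≈ (-4.828427, +1.585786); max(|x|,|y|,|x±y|/√2) = 4.828427 > 1 ⇒ ∉ W
candidate 5: n = (0, 0, -1, -1) → π⊥ ≈ (-0.707107, +0.292893); max(|x|,|y|,|x±y|/√2) = 0.707107 ≤ 1 ⇒ ∈ W

5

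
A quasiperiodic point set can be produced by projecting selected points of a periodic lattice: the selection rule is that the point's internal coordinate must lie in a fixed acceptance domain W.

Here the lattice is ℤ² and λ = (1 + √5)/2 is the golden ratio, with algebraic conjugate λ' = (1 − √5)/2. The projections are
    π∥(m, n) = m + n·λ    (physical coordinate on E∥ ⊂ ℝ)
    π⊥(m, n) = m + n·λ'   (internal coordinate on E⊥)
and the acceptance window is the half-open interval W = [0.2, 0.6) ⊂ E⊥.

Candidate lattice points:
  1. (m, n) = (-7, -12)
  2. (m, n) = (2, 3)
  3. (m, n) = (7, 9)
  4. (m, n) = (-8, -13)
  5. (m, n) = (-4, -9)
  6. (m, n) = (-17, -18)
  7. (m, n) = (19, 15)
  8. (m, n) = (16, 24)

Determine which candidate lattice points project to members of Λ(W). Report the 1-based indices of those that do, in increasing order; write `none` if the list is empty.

Compute λ' = (1−√5)/2 = -0.618034, so π⊥(m,n) = m -0.618034·n.
#1 (-7,-12): internal coord -7 + (-12)·λ' = +0.416408; +0.416408 ∈ [0.2, 0.6) → IN Λ
#2 (2,3): internal coord 2 + (3)·λ' = +0.145898; +0.145898 ∉ [0.2, 0.6) → out
#3 (7,9): internal coord 7 + (9)·λ' = +1.437694; +1.437694 ∉ [0.2, 0.6) → out
#4 (-8,-13): internal coord -8 + (-13)·λ' = +0.034442; +0.034442 ∉ [0.2, 0.6) → out
#5 (-4,-9): internal coord -4 + (-9)·λ' = +1.562306; +1.562306 ∉ [0.2, 0.6) → out
#6 (-17,-18): internal coord -17 + (-18)·λ' = -5.875388; -5.875388 ∉ [0.2, 0.6) → out
#7 (19,15): internal coord 19 + (15)·λ' = +9.729490; +9.729490 ∉ [0.2, 0.6) → out
#8 (16,24): internal coord 16 + (24)·λ' = +1.167184; +1.167184 ∉ [0.2, 0.6) → out

1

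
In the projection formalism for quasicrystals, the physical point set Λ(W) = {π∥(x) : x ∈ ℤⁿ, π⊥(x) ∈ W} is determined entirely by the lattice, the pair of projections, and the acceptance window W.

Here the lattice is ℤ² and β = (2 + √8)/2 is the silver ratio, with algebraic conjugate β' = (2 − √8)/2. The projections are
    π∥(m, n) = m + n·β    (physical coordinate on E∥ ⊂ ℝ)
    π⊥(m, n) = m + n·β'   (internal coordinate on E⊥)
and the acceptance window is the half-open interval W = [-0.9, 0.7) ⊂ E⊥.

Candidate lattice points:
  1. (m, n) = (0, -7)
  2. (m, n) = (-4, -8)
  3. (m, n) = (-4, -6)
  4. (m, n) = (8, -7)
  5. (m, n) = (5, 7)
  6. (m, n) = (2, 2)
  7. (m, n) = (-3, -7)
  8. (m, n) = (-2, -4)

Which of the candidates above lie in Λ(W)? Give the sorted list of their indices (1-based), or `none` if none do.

β' = (2−√8)/2 ≈ -0.414214.
#1 (0,-7): internal coord 0 + (-7)·β' = +2.899495; +2.899495 ∉ [-0.9, 0.7) → out
#2 (-4,-8): internal coord -4 + (-8)·β' = -0.686292; -0.686292 ∈ [-0.9, 0.7) → IN Λ
#3 (-4,-6): internal coord -4 + (-6)·β' = -1.514719; -1.514719 ∉ [-0.9, 0.7) → out
#4 (8,-7): internal coord 8 + (-7)·β' = +10.899495; +10.899495 ∉ [-0.9, 0.7) → out
#5 (5,7): internal coord 5 + (7)·β' = +2.100505; +2.100505 ∉ [-0.9, 0.7) → out
#6 (2,2): internal coord 2 + (2)·β' = +1.171573; +1.171573 ∉ [-0.9, 0.7) → out
#7 (-3,-7): internal coord -3 + (-7)·β' = -0.100505; -0.100505 ∈ [-0.9, 0.7) → IN Λ
#8 (-2,-4): internal coord -2 + (-4)·β' = -0.343146; -0.343146 ∈ [-0.9, 0.7) → IN Λ

2, 7, 8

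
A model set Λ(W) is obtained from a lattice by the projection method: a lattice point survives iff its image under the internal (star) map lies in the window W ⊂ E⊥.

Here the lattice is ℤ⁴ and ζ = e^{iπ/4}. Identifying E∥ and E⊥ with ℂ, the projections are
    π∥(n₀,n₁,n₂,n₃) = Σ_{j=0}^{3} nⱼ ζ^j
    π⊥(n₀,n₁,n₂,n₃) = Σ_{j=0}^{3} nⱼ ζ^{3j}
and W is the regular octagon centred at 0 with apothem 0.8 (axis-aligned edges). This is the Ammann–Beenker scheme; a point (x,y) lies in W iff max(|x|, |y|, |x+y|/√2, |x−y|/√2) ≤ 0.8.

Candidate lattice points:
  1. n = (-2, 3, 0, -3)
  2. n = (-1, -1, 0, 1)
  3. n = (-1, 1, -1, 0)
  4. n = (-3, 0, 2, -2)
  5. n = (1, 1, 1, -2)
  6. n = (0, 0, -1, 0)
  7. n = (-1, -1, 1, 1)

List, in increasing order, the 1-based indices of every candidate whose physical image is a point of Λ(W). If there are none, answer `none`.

2

π⊥(n) = n₀ + n₁ζ³ + n₂ζ⁶ + n₃ζ⁹ where ζ = e^{iπ/4}.
#1 (-2, 3, 0, -3): internal (-6.24264, 0.00000); octagon support 6.24264 vs apothem 0.8 → ∉ W
#2 (-1, -1, 0, 1): internal (0.41421, 0.00000); octagon support 0.41421 vs apothem 0.8 → ∈ W
#3 (-1, 1, -1, 0): internal (-1.70711, 1.70711); octagon support 2.41421 vs apothem 0.8 → ∉ W
#4 (-3, 0, 2, -2): internal (-4.41421, -3.41421); octagon support 5.53553 vs apothem 0.8 → ∉ W
#5 (1, 1, 1, -2): internal (-1.12132, -1.70711); octagon support 2.00000 vs apothem 0.8 → ∉ W
#6 (0, 0, -1, 0): internal (0.00000, 1.00000); octagon support 1.00000 vs apothem 0.8 → ∉ W
#7 (-1, -1, 1, 1): internal (0.41421, -1.00000); octagon support 1.00000 vs apothem 0.8 → ∉ W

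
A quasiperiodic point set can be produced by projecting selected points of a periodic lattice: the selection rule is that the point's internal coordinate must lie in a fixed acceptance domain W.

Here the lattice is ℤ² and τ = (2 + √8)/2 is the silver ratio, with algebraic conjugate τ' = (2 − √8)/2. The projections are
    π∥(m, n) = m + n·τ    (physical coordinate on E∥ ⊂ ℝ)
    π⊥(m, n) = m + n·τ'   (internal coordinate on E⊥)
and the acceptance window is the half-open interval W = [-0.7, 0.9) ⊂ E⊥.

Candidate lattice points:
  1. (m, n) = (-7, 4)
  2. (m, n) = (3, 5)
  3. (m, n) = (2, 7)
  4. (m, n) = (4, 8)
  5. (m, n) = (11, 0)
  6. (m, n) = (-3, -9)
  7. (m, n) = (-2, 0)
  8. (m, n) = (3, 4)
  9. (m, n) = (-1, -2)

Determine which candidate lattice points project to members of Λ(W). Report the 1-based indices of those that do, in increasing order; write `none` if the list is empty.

Compute τ' = (2−√8)/2 = -0.41421, so π⊥(m,n) = m -0.41421·n.
#1 (-7,4): internal coord -7 + (4)·τ' = -8.65685; -8.65685 ∉ [-0.7, 0.9) → out
#2 (3,5): internal coord 3 + (5)·τ' = +0.92893; +0.92893 ∉ [-0.7, 0.9) → out
#3 (2,7): internal coord 2 + (7)·τ' = -0.89949; -0.89949 ∉ [-0.7, 0.9) → out
#4 (4,8): internal coord 4 + (8)·τ' = +0.68629; +0.68629 ∈ [-0.7, 0.9) → IN Λ
#5 (11,0): internal coord 11 + (0)·τ' = +11.00000; +11.00000 ∉ [-0.7, 0.9) → out
#6 (-3,-9): internal coord -3 + (-9)·τ' = +0.72792; +0.72792 ∈ [-0.7, 0.9) → IN Λ
#7 (-2,0): internal coord -2 + (0)·τ' = -2.00000; -2.00000 ∉ [-0.7, 0.9) → out
#8 (3,4): internal coord 3 + (4)·τ' = +1.34315; +1.34315 ∉ [-0.7, 0.9) → out
#9 (-1,-2): internal coord -1 + (-2)·τ' = -0.17157; -0.17157 ∈ [-0.7, 0.9) → IN Λ

4, 6, 9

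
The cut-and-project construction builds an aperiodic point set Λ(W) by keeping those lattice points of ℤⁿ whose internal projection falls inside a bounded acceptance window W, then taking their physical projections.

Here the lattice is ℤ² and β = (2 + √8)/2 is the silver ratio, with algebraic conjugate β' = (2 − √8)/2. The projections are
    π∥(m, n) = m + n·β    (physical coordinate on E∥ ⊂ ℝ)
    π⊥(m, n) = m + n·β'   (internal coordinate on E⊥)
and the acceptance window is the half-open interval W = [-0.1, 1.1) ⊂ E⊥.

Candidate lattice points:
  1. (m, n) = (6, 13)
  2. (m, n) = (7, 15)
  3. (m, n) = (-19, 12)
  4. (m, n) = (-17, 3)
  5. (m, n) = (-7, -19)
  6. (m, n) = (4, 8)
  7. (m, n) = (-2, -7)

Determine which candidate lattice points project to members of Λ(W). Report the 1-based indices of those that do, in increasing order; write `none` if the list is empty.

Compute β' = (2−√8)/2 = -0.4142, so π⊥(m,n) = m -0.4142·n.
#1 (6,13): internal coord 6 + (13)·β' = +0.6152; +0.6152 ∈ [-0.1, 1.1) → IN Λ
#2 (7,15): internal coord 7 + (15)·β' = +0.7868; +0.7868 ∈ [-0.1, 1.1) → IN Λ
#3 (-19,12): internal coord -19 + (12)·β' = -23.9706; -23.9706 ∉ [-0.1, 1.1) → out
#4 (-17,3): internal coord -17 + (3)·β' = -18.2426; -18.2426 ∉ [-0.1, 1.1) → out
#5 (-7,-19): internal coord -7 + (-19)·β' = +0.8701; +0.8701 ∈ [-0.1, 1.1) → IN Λ
#6 (4,8): internal coord 4 + (8)·β' = +0.6863; +0.6863 ∈ [-0.1, 1.1) → IN Λ
#7 (-2,-7): internal coord -2 + (-7)·β' = +0.8995; +0.8995 ∈ [-0.1, 1.1) → IN Λ

1, 2, 5, 6, 7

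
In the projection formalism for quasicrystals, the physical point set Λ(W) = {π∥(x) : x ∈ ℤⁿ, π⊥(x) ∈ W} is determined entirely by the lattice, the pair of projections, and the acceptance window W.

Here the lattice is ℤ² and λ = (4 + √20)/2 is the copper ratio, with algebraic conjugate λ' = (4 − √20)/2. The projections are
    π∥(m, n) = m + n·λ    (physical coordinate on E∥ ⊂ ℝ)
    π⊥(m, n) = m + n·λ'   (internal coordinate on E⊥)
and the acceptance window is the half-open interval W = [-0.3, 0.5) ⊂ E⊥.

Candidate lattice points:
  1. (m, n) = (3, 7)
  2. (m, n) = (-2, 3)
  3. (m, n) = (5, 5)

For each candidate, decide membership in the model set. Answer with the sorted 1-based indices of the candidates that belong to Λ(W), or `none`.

λ' = (4−√20)/2 ≈ -0.2361.
#1 (3,7): internal coord 3 + (7)·λ' = +1.3475; +1.3475 ∉ [-0.3, 0.5) → out
#2 (-2,3): internal coord -2 + (3)·λ' = -2.7082; -2.7082 ∉ [-0.3, 0.5) → out
#3 (5,5): internal coord 5 + (5)·λ' = +3.8197; +3.8197 ∉ [-0.3, 0.5) → out

none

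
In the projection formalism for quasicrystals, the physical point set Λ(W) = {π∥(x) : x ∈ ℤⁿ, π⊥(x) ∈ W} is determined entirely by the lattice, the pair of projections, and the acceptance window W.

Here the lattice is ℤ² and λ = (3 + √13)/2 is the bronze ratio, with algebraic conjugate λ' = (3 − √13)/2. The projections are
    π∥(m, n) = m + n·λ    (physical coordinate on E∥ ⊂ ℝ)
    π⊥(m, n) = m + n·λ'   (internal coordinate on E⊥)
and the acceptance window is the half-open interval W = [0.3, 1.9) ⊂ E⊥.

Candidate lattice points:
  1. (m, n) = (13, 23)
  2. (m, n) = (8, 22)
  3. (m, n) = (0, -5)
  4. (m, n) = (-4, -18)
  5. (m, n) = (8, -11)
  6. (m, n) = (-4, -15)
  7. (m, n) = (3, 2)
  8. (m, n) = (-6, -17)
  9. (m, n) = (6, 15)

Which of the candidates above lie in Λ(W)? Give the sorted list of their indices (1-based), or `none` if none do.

2, 3, 4, 6, 9

Compute λ' = (3−√13)/2 = -0.302776, so π⊥(m,n) = m -0.302776·n.
candidate 1: (m,n)=(13,23) → π∥ = 13+23·λ ≈ 88.963840, π⊥ = 13+23·λ' ≈ 6.036160 ∉ [0.3, 1.9) ⇒ out
candidate 2: (m,n)=(8,22) → π∥ = 8+22·λ ≈ 80.661064, π⊥ = 8+22·λ' ≈ 1.338936 ∈ [0.3, 1.9) ⇒ IN Λ
candidate 3: (m,n)=(0,-5) → π∥ = 0-5·λ ≈ -16.513878, π⊥ = 0-5·λ' ≈ 1.513878 ∈ [0.3, 1.9) ⇒ IN Λ
candidate 4: (m,n)=(-4,-18) → π∥ = -4-18·λ ≈ -63.449961, π⊥ = -4-18·λ' ≈ 1.449961 ∈ [0.3, 1.9) ⇒ IN Λ
candidate 5: (m,n)=(8,-11) → π∥ = 8-11·λ ≈ -28.330532, π⊥ = 8-11·λ' ≈ 11.330532 ∉ [0.3, 1.9) ⇒ out
candidate 6: (m,n)=(-4,-15) → π∥ = -4-15·λ ≈ -53.541635, π⊥ = -4-15·λ' ≈ 0.541635 ∈ [0.3, 1.9) ⇒ IN Λ
candidate 7: (m,n)=(3,2) → π∥ = 3+2·λ ≈ 9.605551, π⊥ = 3+2·λ' ≈ 2.394449 ∉ [0.3, 1.9) ⇒ out
candidate 8: (m,n)=(-6,-17) → π∥ = -6-17·λ ≈ -62.147186, π⊥ = -6-17·λ' ≈ -0.852814 ∉ [0.3, 1.9) ⇒ out
candidate 9: (m,n)=(6,15) → π∥ = 6+15·λ ≈ 55.541635, π⊥ = 6+15·λ' ≈ 1.458365 ∈ [0.3, 1.9) ⇒ IN Λ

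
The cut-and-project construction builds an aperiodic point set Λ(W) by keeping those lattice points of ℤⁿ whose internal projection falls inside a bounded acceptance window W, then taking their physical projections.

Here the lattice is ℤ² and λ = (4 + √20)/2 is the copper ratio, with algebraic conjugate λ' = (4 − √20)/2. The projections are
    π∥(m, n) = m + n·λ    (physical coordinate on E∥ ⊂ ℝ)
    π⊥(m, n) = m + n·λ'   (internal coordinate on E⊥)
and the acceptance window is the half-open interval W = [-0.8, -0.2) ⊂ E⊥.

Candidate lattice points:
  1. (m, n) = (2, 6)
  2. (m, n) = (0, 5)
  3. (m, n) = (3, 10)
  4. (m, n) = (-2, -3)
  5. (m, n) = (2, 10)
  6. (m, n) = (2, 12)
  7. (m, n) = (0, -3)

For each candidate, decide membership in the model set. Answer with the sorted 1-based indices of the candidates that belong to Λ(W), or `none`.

Numerically λ ≈ 4.236068 and λ' = −1/λ ≈ -0.236068.
candidate 1: (m,n)=(2,6) → π∥ = 2+6·λ ≈ 27.416408, π⊥ = 2+6·λ' ≈ 0.583592 ∉ [-0.8, -0.2) ⇒ out
candidate 2: (m,n)=(0,5) → π∥ = 0+5·λ ≈ 21.180340, π⊥ = 0+5·λ' ≈ -1.180340 ∉ [-0.8, -0.2) ⇒ out
candidate 3: (m,n)=(3,10) → π∥ = 3+10·λ ≈ 45.360680, π⊥ = 3+10·λ' ≈ 0.639320 ∉ [-0.8, -0.2) ⇒ out
candidate 4: (m,n)=(-2,-3) → π∥ = -2-3·λ ≈ -14.708204, π⊥ = -2-3·λ' ≈ -1.291796 ∉ [-0.8, -0.2) ⇒ out
candidate 5: (m,n)=(2,10) → π∥ = 2+10·λ ≈ 44.360680, π⊥ = 2+10·λ' ≈ -0.360680 ∈ [-0.8, -0.2) ⇒ IN Λ
candidate 6: (m,n)=(2,12) → π∥ = 2+12·λ ≈ 52.832816, π⊥ = 2+12·λ' ≈ -0.832816 ∉ [-0.8, -0.2) ⇒ out
candidate 7: (m,n)=(0,-3) → π∥ = 0-3·λ ≈ -12.708204, π⊥ = 0-3·λ' ≈ 0.708204 ∉ [-0.8, -0.2) ⇒ out

5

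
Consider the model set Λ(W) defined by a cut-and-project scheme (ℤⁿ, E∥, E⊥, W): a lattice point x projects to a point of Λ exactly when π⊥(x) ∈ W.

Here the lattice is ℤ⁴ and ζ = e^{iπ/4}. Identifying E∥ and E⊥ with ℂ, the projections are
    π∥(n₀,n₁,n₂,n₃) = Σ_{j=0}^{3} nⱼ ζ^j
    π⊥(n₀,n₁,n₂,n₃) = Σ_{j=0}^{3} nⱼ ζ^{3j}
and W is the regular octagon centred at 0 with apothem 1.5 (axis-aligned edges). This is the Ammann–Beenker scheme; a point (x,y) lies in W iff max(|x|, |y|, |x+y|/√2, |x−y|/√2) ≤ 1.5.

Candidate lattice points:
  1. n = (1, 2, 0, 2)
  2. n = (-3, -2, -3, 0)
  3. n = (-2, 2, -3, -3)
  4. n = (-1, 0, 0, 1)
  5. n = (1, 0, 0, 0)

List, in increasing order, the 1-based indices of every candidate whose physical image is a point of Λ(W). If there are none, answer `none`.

4, 5

Internal map: ζ^{3j} for j=0..3 gives (1,0), (−√2/2,√2/2), (0,−1), (√2/2,√2/2).
#1 (1, 2, 0, 2): internal (1.0000, 2.8284); octagon support 2.8284 vs apothem 1.5 → ∉ W
#2 (-3, -2, -3, 0): internal (-1.5858, 1.5858); octagon support 2.2426 vs apothem 1.5 → ∉ W
#3 (-2, 2, -3, -3): internal (-5.5355, 2.2929); octagon support 5.5355 vs apothem 1.5 → ∉ W
#4 (-1, 0, 0, 1): internal (-0.2929, 0.7071); octagon support 0.7071 vs apothem 1.5 → ∈ W
#5 (1, 0, 0, 0): internal (1.0000, 0.0000); octagon support 1.0000 vs apothem 1.5 → ∈ W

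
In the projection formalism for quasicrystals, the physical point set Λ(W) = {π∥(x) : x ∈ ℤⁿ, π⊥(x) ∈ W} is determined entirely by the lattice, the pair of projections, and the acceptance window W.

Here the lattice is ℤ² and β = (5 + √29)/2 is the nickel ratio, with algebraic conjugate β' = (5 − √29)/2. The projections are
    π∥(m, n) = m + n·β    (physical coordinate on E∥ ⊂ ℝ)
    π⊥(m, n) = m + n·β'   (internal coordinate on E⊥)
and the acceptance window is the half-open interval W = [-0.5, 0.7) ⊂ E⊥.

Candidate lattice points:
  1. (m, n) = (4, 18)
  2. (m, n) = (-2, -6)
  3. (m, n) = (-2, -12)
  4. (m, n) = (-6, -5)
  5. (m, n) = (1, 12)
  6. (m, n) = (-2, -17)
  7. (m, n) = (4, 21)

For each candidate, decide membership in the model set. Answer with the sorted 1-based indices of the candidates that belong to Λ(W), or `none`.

Numerically β ≈ 5.1926 and β' = −1/β ≈ -0.1926.
[1] lift (4,18): star map gives 0.5335; window check -0.5 ≤ 0.5335 < 0.7 is true → IN Λ
[2] lift (-2,-6): star map gives -0.8445; window check -0.5 ≤ -0.8445 < 0.7 is false → out
[3] lift (-2,-12): star map gives 0.3110; window check -0.5 ≤ 0.3110 < 0.7 is true → IN Λ
[4] lift (-6,-5): star map gives -5.0371; window check -0.5 ≤ -5.0371 < 0.7 is false → out
[5] lift (1,12): star map gives -1.3110; window check -0.5 ≤ -1.3110 < 0.7 is false → out
[6] lift (-2,-17): star map gives 1.2739; window check -0.5 ≤ 1.2739 < 0.7 is false → out
[7] lift (4,21): star map gives -0.0442; window check -0.5 ≤ -0.0442 < 0.7 is true → IN Λ

1, 3, 7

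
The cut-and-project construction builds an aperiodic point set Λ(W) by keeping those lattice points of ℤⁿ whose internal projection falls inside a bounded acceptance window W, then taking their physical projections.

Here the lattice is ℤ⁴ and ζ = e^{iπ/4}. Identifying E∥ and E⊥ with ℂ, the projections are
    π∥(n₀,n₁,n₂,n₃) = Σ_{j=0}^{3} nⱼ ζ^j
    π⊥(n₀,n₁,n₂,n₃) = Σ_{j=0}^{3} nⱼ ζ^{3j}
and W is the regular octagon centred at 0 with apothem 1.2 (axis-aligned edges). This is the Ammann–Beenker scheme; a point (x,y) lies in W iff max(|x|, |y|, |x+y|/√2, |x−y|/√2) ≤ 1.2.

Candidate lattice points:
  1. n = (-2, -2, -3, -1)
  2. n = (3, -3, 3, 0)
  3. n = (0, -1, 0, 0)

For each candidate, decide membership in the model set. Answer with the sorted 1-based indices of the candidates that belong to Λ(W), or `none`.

With ζ = e^{iπ/4} the internal vectors are ζ^0,ζ^3,ζ^6,ζ^9.
candidate 1: n = (-2, -2, -3, -1) → π⊥ ≈ (-1.29289, +0.87868); max(|x|,|y|,|x±y|/√2) = 1.53553 > 1.2 ⇒ ∉ W
candidate 2: n = (3, -3, 3, 0) → π⊥ ≈ (+5.12132, -5.12132); max(|x|,|y|,|x±y|/√2) = 7.24264 > 1.2 ⇒ ∉ W
candidate 3: n = (0, -1, 0, 0) → π⊥ ≈ (+0.70711, -0.70711); max(|x|,|y|,|x±y|/√2) = 1.00000 ≤ 1.2 ⇒ ∈ W

3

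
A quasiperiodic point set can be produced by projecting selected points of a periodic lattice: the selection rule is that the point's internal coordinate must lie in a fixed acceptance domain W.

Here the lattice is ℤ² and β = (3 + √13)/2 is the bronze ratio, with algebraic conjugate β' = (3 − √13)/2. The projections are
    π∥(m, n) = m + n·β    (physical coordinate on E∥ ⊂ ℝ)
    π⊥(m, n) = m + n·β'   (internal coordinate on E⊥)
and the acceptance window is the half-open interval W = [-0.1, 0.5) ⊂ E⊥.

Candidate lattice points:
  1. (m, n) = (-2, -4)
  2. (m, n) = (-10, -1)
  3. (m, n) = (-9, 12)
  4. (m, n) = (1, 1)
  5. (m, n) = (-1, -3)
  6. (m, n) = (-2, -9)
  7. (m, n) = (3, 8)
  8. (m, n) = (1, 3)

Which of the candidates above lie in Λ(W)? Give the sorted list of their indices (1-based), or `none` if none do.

5, 8

Compute β' = (3−√13)/2 = -0.30278, so π⊥(m,n) = m -0.30278·n.
candidate 1: (m,n)=(-2,-4) → π∥ = -2-4·β ≈ -15.21110, π⊥ = -2-4·β' ≈ -0.78890 ∉ [-0.1, 0.5) ⇒ out
candidate 2: (m,n)=(-10,-1) → π∥ = -10-1·β ≈ -13.30278, π⊥ = -10-1·β' ≈ -9.69722 ∉ [-0.1, 0.5) ⇒ out
candidate 3: (m,n)=(-9,12) → π∥ = -9+12·β ≈ 30.63331, π⊥ = -9+12·β' ≈ -12.63331 ∉ [-0.1, 0.5) ⇒ out
candidate 4: (m,n)=(1,1) → π∥ = 1+1·β ≈ 4.30278, π⊥ = 1+1·β' ≈ 0.69722 ∉ [-0.1, 0.5) ⇒ out
candidate 5: (m,n)=(-1,-3) → π∥ = -1-3·β ≈ -10.90833, π⊥ = -1-3·β' ≈ -0.09167 ∈ [-0.1, 0.5) ⇒ IN Λ
candidate 6: (m,n)=(-2,-9) → π∥ = -2-9·β ≈ -31.72498, π⊥ = -2-9·β' ≈ 0.72498 ∉ [-0.1, 0.5) ⇒ out
candidate 7: (m,n)=(3,8) → π∥ = 3+8·β ≈ 29.42221, π⊥ = 3+8·β' ≈ 0.57779 ∉ [-0.1, 0.5) ⇒ out
candidate 8: (m,n)=(1,3) → π∥ = 1+3·β ≈ 10.90833, π⊥ = 1+3·β' ≈ 0.09167 ∈ [-0.1, 0.5) ⇒ IN Λ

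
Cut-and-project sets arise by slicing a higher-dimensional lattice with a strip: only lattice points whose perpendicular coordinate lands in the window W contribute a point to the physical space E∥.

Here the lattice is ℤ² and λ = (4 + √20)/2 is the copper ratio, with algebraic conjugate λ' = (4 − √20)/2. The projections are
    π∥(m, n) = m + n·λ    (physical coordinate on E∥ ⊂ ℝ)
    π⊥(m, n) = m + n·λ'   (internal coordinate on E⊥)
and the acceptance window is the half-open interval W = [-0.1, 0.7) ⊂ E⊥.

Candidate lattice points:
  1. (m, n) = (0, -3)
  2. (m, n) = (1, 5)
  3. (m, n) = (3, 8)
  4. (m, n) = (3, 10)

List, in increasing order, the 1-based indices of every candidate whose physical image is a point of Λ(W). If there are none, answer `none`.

4

λ' = (4−√20)/2 ≈ -0.2361.
#1 (0,-3): internal coord 0 + (-3)·λ' = +0.7082; +0.7082 ∉ [-0.1, 0.7) → out
#2 (1,5): internal coord 1 + (5)·λ' = -0.1803; -0.1803 ∉ [-0.1, 0.7) → out
#3 (3,8): internal coord 3 + (8)·λ' = +1.1115; +1.1115 ∉ [-0.1, 0.7) → out
#4 (3,10): internal coord 3 + (10)·λ' = +0.6393; +0.6393 ∈ [-0.1, 0.7) → IN Λ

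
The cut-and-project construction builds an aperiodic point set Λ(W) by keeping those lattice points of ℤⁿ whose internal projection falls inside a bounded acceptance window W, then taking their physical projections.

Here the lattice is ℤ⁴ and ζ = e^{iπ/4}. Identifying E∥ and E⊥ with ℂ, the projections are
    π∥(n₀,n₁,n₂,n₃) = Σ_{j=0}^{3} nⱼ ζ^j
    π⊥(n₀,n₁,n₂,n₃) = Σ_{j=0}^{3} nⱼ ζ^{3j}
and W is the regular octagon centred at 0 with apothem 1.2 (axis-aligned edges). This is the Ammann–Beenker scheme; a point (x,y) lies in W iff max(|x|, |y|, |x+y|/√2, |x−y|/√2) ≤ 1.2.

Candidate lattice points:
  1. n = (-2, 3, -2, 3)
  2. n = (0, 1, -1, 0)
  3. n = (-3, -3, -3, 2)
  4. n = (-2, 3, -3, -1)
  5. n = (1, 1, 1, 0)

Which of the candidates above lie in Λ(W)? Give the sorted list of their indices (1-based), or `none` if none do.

Internal map: ζ^{3j} for j=0..3 gives (1,0), (−√2/2,√2/2), (0,−1), (√2/2,√2/2).
candidate 1: n = (-2, 3, -2, 3) → π⊥ ≈ (-2.0000, +6.2426); max(|x|,|y|,|x±y|/√2) = 6.2426 > 1.2 ⇒ ∉ W
candidate 2: n = (0, 1, -1, 0) → π⊥ ≈ (-0.7071, +1.7071); max(|x|,|y|,|x±y|/√2) = 1.7071 > 1.2 ⇒ ∉ W
candidate 3: n = (-3, -3, -3, 2) → π⊥ ≈ (+0.5355, +2.2929); max(|x|,|y|,|x±y|/√2) = 2.2929 > 1.2 ⇒ ∉ W
candidate 4: n = (-2, 3, -3, -1) → π⊥ ≈ (-4.8284, +4.4142); max(|x|,|y|,|x±y|/√2) = 6.5355 > 1.2 ⇒ ∉ W
candidate 5: n = (1, 1, 1, 0) → π⊥ ≈ (+0.2929, -0.2929); max(|x|,|y|,|x±y|/√2) = 0.4142 ≤ 1.2 ⇒ ∈ W

5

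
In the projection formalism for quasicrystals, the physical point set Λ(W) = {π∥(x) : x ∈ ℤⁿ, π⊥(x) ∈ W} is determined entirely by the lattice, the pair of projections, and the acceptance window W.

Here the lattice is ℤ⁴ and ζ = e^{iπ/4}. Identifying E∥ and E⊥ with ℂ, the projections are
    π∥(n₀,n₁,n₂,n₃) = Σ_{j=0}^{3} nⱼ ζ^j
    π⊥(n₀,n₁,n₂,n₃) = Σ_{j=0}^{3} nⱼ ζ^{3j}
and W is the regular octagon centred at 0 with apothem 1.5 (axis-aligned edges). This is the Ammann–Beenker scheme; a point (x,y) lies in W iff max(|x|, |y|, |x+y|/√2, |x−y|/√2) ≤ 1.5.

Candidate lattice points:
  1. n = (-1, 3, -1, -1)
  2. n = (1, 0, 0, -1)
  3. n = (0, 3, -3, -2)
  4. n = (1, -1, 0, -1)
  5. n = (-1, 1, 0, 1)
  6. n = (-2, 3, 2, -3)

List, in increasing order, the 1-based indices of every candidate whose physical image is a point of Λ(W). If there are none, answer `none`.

With ζ = e^{iπ/4} the internal vectors are ζ^0,ζ^3,ζ^6,ζ^9.
candidate 1: n = (-1, 3, -1, -1) → π⊥ ≈ (-3.828427, +2.414214); max(|x|,|y|,|x±y|/√2) = 4.414214 > 1.5 ⇒ ∉ W
candidate 2: n = (1, 0, 0, -1) → π⊥ ≈ (+0.292893, -0.707107); max(|x|,|y|,|x±y|/√2) = 0.707107 ≤ 1.5 ⇒ ∈ W
candidate 3: n = (0, 3, -3, -2) → π⊥ ≈ (-3.535534, +3.707107); max(|x|,|y|,|x±y|/√2) = 5.121320 > 1.5 ⇒ ∉ W
candidate 4: n = (1, -1, 0, -1) → π⊥ ≈ (+1.000000, -1.414214); max(|x|,|y|,|x±y|/√2) = 1.707107 > 1.5 ⇒ ∉ W
candidate 5: n = (-1, 1, 0, 1) → π⊥ ≈ (-1.000000, +1.414214); max(|x|,|y|,|x±y|/√2) = 1.707107 > 1.5 ⇒ ∉ W
candidate 6: n = (-2, 3, 2, -3) → π⊥ ≈ (-6.242641, -2.000000); max(|x|,|y|,|x±y|/√2) = 6.242641 > 1.5 ⇒ ∉ W

2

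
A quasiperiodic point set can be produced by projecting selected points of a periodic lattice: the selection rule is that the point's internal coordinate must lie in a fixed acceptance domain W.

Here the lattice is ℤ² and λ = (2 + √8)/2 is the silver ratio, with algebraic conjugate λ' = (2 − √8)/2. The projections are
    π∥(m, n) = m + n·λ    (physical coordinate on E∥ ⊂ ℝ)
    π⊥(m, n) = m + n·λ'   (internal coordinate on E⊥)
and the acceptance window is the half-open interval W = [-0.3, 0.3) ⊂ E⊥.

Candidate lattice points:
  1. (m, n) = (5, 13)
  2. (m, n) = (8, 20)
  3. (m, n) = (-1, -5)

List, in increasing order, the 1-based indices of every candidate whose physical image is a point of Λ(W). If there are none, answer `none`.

Compute λ' = (2−√8)/2 = -0.414214, so π⊥(m,n) = m -0.414214·n.
#1 (5,13): internal coord 5 + (13)·λ' = -0.384776; -0.384776 ∉ [-0.3, 0.3) → out
#2 (8,20): internal coord 8 + (20)·λ' = -0.284271; -0.284271 ∈ [-0.3, 0.3) → IN Λ
#3 (-1,-5): internal coord -1 + (-5)·λ' = +1.071068; +1.071068 ∉ [-0.3, 0.3) → out

2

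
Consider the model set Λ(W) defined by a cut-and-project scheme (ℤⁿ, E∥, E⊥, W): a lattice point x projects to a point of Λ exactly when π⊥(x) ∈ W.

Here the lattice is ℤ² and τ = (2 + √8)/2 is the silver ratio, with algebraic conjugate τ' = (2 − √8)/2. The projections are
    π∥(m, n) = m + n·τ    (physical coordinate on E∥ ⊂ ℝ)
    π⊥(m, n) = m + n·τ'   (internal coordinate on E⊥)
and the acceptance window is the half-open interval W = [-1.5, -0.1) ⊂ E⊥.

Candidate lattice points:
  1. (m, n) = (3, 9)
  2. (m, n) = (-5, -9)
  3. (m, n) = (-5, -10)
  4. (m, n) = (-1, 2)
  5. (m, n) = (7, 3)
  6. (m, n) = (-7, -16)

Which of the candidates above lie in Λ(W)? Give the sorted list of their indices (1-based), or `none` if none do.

τ' = (2−√8)/2 ≈ -0.4142.
#1 (3,9): internal coord 3 + (9)·τ' = -0.7279; -0.7279 ∈ [-1.5, -0.1) → IN Λ
#2 (-5,-9): internal coord -5 + (-9)·τ' = -1.2721; -1.2721 ∈ [-1.5, -0.1) → IN Λ
#3 (-5,-10): internal coord -5 + (-10)·τ' = -0.8579; -0.8579 ∈ [-1.5, -0.1) → IN Λ
#4 (-1,2): internal coord -1 + (2)·τ' = -1.8284; -1.8284 ∉ [-1.5, -0.1) → out
#5 (7,3): internal coord 7 + (3)·τ' = +5.7574; +5.7574 ∉ [-1.5, -0.1) → out
#6 (-7,-16): internal coord -7 + (-16)·τ' = -0.3726; -0.3726 ∈ [-1.5, -0.1) → IN Λ

1, 2, 3, 6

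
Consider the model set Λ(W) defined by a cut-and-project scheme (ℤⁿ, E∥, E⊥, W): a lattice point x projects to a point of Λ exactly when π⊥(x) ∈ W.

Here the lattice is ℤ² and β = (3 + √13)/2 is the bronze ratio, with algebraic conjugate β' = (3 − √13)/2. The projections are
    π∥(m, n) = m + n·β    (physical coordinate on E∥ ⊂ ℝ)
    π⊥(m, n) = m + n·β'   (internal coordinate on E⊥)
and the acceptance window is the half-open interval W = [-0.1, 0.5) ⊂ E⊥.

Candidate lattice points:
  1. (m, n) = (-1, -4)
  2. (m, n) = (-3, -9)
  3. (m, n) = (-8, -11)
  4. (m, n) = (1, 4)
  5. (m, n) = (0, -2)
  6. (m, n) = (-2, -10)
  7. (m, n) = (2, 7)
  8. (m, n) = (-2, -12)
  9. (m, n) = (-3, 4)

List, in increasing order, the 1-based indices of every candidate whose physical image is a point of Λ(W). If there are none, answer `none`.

β' = (3−√13)/2 ≈ -0.30278.
#1 (-1,-4): internal coord -1 + (-4)·β' = +0.21110; +0.21110 ∈ [-0.1, 0.5) → IN Λ
#2 (-3,-9): internal coord -3 + (-9)·β' = -0.27502; -0.27502 ∉ [-0.1, 0.5) → out
#3 (-8,-11): internal coord -8 + (-11)·β' = -4.66947; -4.66947 ∉ [-0.1, 0.5) → out
#4 (1,4): internal coord 1 + (4)·β' = -0.21110; -0.21110 ∉ [-0.1, 0.5) → out
#5 (0,-2): internal coord 0 + (-2)·β' = +0.60555; +0.60555 ∉ [-0.1, 0.5) → out
#6 (-2,-10): internal coord -2 + (-10)·β' = +1.02776; +1.02776 ∉ [-0.1, 0.5) → out
#7 (2,7): internal coord 2 + (7)·β' = -0.11943; -0.11943 ∉ [-0.1, 0.5) → out
#8 (-2,-12): internal coord -2 + (-12)·β' = +1.63331; +1.63331 ∉ [-0.1, 0.5) → out
#9 (-3,4): internal coord -3 + (4)·β' = -4.21110; -4.21110 ∉ [-0.1, 0.5) → out

1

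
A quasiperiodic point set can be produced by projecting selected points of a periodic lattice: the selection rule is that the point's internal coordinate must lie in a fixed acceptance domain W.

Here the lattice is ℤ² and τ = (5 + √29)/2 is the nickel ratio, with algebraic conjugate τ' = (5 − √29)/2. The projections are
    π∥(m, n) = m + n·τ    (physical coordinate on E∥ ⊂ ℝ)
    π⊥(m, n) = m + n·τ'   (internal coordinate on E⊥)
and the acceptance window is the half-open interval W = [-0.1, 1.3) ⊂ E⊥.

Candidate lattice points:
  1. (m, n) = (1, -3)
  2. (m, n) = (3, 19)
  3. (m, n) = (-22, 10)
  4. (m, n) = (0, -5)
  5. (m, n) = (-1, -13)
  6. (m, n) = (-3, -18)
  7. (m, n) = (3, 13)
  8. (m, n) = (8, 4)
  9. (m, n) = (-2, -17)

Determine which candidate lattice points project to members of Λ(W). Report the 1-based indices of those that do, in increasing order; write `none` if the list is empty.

τ' = (5−√29)/2 ≈ -0.192582.
candidate 1: (m,n)=(1,-3) → π∥ = 1-3·τ ≈ -14.577747, π⊥ = 1-3·τ' ≈ 1.577747 ∉ [-0.1, 1.3) ⇒ out
candidate 2: (m,n)=(3,19) → π∥ = 3+19·τ ≈ 101.659066, π⊥ = 3+19·τ' ≈ -0.659066 ∉ [-0.1, 1.3) ⇒ out
candidate 3: (m,n)=(-22,10) → π∥ = -22+10·τ ≈ 29.925824, π⊥ = -22+10·τ' ≈ -23.925824 ∉ [-0.1, 1.3) ⇒ out
candidate 4: (m,n)=(0,-5) → π∥ = 0-5·τ ≈ -25.962912, π⊥ = 0-5·τ' ≈ 0.962912 ∈ [-0.1, 1.3) ⇒ IN Λ
candidate 5: (m,n)=(-1,-13) → π∥ = -1-13·τ ≈ -68.503571, π⊥ = -1-13·τ' ≈ 1.503571 ∉ [-0.1, 1.3) ⇒ out
candidate 6: (m,n)=(-3,-18) → π∥ = -3-18·τ ≈ -96.466483, π⊥ = -3-18·τ' ≈ 0.466483 ∈ [-0.1, 1.3) ⇒ IN Λ
candidate 7: (m,n)=(3,13) → π∥ = 3+13·τ ≈ 70.503571, π⊥ = 3+13·τ' ≈ 0.496429 ∈ [-0.1, 1.3) ⇒ IN Λ
candidate 8: (m,n)=(8,4) → π∥ = 8+4·τ ≈ 28.770330, π⊥ = 8+4·τ' ≈ 7.229670 ∉ [-0.1, 1.3) ⇒ out
candidate 9: (m,n)=(-2,-17) → π∥ = -2-17·τ ≈ -90.273901, π⊥ = -2-17·τ' ≈ 1.273901 ∈ [-0.1, 1.3) ⇒ IN Λ

4, 6, 7, 9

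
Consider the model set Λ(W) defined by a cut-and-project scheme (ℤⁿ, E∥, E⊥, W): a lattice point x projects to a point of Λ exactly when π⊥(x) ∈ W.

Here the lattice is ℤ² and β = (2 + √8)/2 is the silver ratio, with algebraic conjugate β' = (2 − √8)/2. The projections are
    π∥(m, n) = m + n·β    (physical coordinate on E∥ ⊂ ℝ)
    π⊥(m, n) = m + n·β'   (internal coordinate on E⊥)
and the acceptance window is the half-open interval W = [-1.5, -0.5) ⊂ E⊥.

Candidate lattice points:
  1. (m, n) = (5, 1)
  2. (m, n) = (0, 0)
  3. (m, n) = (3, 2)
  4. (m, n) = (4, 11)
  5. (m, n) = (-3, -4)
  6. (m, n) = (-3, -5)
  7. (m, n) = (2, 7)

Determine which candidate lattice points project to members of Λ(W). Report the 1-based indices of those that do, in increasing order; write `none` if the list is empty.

4, 5, 6, 7

Compute β' = (2−√8)/2 = -0.4142, so π⊥(m,n) = m -0.4142·n.
#1 (5,1): internal coord 5 + (1)·β' = +4.5858; +4.5858 ∉ [-1.5, -0.5) → out
#2 (0,0): internal coord 0 + (0)·β' = +0.0000; +0.0000 ∉ [-1.5, -0.5) → out
#3 (3,2): internal coord 3 + (2)·β' = +2.1716; +2.1716 ∉ [-1.5, -0.5) → out
#4 (4,11): internal coord 4 + (11)·β' = -0.5563; -0.5563 ∈ [-1.5, -0.5) → IN Λ
#5 (-3,-4): internal coord -3 + (-4)·β' = -1.3431; -1.3431 ∈ [-1.5, -0.5) → IN Λ
#6 (-3,-5): internal coord -3 + (-5)·β' = -0.9289; -0.9289 ∈ [-1.5, -0.5) → IN Λ
#7 (2,7): internal coord 2 + (7)·β' = -0.8995; -0.8995 ∈ [-1.5, -0.5) → IN Λ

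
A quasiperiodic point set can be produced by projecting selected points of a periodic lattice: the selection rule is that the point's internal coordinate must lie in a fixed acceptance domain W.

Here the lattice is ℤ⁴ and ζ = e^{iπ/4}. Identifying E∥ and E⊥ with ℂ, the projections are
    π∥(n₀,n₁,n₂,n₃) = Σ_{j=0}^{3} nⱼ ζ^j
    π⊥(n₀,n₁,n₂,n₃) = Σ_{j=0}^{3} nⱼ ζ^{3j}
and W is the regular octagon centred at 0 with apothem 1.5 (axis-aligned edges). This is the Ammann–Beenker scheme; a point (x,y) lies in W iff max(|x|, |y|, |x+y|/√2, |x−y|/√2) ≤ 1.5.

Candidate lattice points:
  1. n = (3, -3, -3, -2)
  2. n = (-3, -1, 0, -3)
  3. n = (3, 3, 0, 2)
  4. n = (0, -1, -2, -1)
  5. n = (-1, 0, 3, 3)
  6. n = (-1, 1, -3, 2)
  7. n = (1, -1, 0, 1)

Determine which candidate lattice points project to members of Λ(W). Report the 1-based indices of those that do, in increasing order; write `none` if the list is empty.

Internal map: ζ^{3j} for j=0..3 gives (1,0), (−√2/2,√2/2), (0,−1), (√2/2,√2/2).
candidate 1: n = (3, -3, -3, -2) → π⊥ ≈ (+3.707107, -0.535534); max(|x|,|y|,|x±y|/√2) = 3.707107 > 1.5 ⇒ ∉ W
candidate 2: n = (-3, -1, 0, -3) → π⊥ ≈ (-4.414214, -2.828427); max(|x|,|y|,|x±y|/√2) = 5.121320 > 1.5 ⇒ ∉ W
candidate 3: n = (3, 3, 0, 2) → π⊥ ≈ (+2.292893, +3.535534); max(|x|,|y|,|x±y|/√2) = 4.121320 > 1.5 ⇒ ∉ W
candidate 4: n = (0, -1, -2, -1) → π⊥ ≈ (+0.000000, +0.585786); max(|x|,|y|,|x±y|/√2) = 0.585786 ≤ 1.5 ⇒ ∈ W
candidate 5: n = (-1, 0, 3, 3) → π⊥ ≈ (+1.121320, -0.878680); max(|x|,|y|,|x±y|/√2) = 1.414214 ≤ 1.5 ⇒ ∈ W
candidate 6: n = (-1, 1, -3, 2) → π⊥ ≈ (-0.292893, +5.121320); max(|x|,|y|,|x±y|/√2) = 5.121320 > 1.5 ⇒ ∉ W
candidate 7: n = (1, -1, 0, 1) → π⊥ ≈ (+2.414214, +0.000000); max(|x|,|y|,|x±y|/√2) = 2.414214 > 1.5 ⇒ ∉ W

4, 5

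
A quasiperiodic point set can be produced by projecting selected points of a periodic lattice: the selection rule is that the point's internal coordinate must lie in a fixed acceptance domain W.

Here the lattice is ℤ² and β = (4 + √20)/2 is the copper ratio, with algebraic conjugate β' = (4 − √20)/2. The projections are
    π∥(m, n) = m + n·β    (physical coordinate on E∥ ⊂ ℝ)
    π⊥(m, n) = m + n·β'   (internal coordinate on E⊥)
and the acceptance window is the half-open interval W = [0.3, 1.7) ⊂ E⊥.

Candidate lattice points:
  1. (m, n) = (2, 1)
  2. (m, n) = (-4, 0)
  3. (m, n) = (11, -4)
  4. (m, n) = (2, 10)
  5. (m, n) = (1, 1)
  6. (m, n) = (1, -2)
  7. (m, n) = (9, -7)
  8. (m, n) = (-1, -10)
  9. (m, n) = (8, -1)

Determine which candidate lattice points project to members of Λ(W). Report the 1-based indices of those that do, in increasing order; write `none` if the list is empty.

5, 6, 8

Compute β' = (4−√20)/2 = -0.2361, so π⊥(m,n) = m -0.2361·n.
candidate 1: (m,n)=(2,1) → π∥ = 2+1·β ≈ 6.2361, π⊥ = 2+1·β' ≈ 1.7639 ∉ [0.3, 1.7) ⇒ out
candidate 2: (m,n)=(-4,0) → π∥ = -4+0·β ≈ -4.0000, π⊥ = -4+0·β' ≈ -4.0000 ∉ [0.3, 1.7) ⇒ out
candidate 3: (m,n)=(11,-4) → π∥ = 11-4·β ≈ -5.9443, π⊥ = 11-4·β' ≈ 11.9443 ∉ [0.3, 1.7) ⇒ out
candidate 4: (m,n)=(2,10) → π∥ = 2+10·β ≈ 44.3607, π⊥ = 2+10·β' ≈ -0.3607 ∉ [0.3, 1.7) ⇒ out
candidate 5: (m,n)=(1,1) → π∥ = 1+1·β ≈ 5.2361, π⊥ = 1+1·β' ≈ 0.7639 ∈ [0.3, 1.7) ⇒ IN Λ
candidate 6: (m,n)=(1,-2) → π∥ = 1-2·β ≈ -7.4721, π⊥ = 1-2·β' ≈ 1.4721 ∈ [0.3, 1.7) ⇒ IN Λ
candidate 7: (m,n)=(9,-7) → π∥ = 9-7·β ≈ -20.6525, π⊥ = 9-7·β' ≈ 10.6525 ∉ [0.3, 1.7) ⇒ out
candidate 8: (m,n)=(-1,-10) → π∥ = -1-10·β ≈ -43.3607, π⊥ = -1-10·β' ≈ 1.3607 ∈ [0.3, 1.7) ⇒ IN Λ
candidate 9: (m,n)=(8,-1) → π∥ = 8-1·β ≈ 3.7639, π⊥ = 8-1·β' ≈ 8.2361 ∉ [0.3, 1.7) ⇒ out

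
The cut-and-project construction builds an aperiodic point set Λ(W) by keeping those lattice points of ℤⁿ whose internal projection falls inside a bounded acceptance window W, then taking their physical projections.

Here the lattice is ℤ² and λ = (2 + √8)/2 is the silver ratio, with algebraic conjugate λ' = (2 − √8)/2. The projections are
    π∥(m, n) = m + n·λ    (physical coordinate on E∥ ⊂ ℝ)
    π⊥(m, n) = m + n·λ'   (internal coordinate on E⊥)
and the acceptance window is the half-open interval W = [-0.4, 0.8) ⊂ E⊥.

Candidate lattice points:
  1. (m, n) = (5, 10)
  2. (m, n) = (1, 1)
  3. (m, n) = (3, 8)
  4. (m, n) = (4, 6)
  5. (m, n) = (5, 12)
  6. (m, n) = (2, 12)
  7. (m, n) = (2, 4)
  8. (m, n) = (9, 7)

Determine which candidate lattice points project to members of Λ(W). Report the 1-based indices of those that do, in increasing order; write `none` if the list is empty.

2, 3, 5, 7

λ' = (2−√8)/2 ≈ -0.41421.
#1 (5,10): internal coord 5 + (10)·λ' = +0.85786; +0.85786 ∉ [-0.4, 0.8) → out
#2 (1,1): internal coord 1 + (1)·λ' = +0.58579; +0.58579 ∈ [-0.4, 0.8) → IN Λ
#3 (3,8): internal coord 3 + (8)·λ' = -0.31371; -0.31371 ∈ [-0.4, 0.8) → IN Λ
#4 (4,6): internal coord 4 + (6)·λ' = +1.51472; +1.51472 ∉ [-0.4, 0.8) → out
#5 (5,12): internal coord 5 + (12)·λ' = +0.02944; +0.02944 ∈ [-0.4, 0.8) → IN Λ
#6 (2,12): internal coord 2 + (12)·λ' = -2.97056; -2.97056 ∉ [-0.4, 0.8) → out
#7 (2,4): internal coord 2 + (4)·λ' = +0.34315; +0.34315 ∈ [-0.4, 0.8) → IN Λ
#8 (9,7): internal coord 9 + (7)·λ' = +6.10051; +6.10051 ∉ [-0.4, 0.8) → out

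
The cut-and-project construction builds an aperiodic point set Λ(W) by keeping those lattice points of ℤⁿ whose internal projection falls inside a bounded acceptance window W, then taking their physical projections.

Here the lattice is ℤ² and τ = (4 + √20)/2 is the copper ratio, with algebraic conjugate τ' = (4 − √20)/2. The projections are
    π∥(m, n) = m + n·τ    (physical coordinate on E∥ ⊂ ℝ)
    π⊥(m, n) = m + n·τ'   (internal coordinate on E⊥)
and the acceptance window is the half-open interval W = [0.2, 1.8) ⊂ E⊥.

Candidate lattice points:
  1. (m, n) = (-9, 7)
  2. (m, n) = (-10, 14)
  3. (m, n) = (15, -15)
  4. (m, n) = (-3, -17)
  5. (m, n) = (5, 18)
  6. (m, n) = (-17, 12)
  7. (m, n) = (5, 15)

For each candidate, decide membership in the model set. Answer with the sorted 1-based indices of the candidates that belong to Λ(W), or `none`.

4, 5, 7

τ' = (4−√20)/2 ≈ -0.236068.
[1] lift (-9,7): star map gives -10.652476; window check 0.2 ≤ -10.652476 < 1.8 is false → out
[2] lift (-10,14): star map gives -13.304952; window check 0.2 ≤ -13.304952 < 1.8 is false → out
[3] lift (15,-15): star map gives 18.541020; window check 0.2 ≤ 18.541020 < 1.8 is false → out
[4] lift (-3,-17): star map gives 1.013156; window check 0.2 ≤ 1.013156 < 1.8 is true → IN Λ
[5] lift (5,18): star map gives 0.750776; window check 0.2 ≤ 0.750776 < 1.8 is true → IN Λ
[6] lift (-17,12): star map gives -19.832816; window check 0.2 ≤ -19.832816 < 1.8 is false → out
[7] lift (5,15): star map gives 1.458980; window check 0.2 ≤ 1.458980 < 1.8 is true → IN Λ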